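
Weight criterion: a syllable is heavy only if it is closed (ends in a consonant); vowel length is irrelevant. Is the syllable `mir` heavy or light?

heavy

`mir`: short vowel, closed (coda /r/). Closed (coda /r/) → heavy.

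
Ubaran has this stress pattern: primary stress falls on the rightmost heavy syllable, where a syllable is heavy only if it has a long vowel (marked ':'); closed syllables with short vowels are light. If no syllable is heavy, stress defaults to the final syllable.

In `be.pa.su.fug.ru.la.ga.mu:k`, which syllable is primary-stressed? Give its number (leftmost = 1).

8

Weights: 1 be L, 2 pa L, 3 su L, 4 fug L, 5 ru L, 6 la L, 7 ga L, 8 mu:k H.
Heavy syllables in the domain: 8. The rightmost is syllable 8 (mu:k).
Primary stress: syllable 8 → be.pa.su.fug.ru.la.ga.ˈmu:k.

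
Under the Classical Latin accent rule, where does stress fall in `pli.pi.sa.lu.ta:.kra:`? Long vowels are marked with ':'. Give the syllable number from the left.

Classical Latin: stress the penult if heavy (long vowel or closed), else the antepenult.
Weights: 4 lu L, 5 ta: H, 6 kra: H.
The penult (syllable 5, ta:) is heavy, so it takes stress.
Stress on syllable 5: pli.pi.sa.lu.ˈta:.kra:.

5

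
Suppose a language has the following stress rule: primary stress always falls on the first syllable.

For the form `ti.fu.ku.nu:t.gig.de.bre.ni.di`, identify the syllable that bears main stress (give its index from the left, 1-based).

1

The word has 9 syllables; the first syllable is syllable 1 (ti).
Primary stress: syllable 1 → ˈti.fu.ku.nu:t.gig.de.bre.ni.di.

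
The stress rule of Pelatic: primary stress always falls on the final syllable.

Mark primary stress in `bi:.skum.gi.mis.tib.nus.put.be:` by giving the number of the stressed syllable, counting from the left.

The word has 8 syllables; the final syllable is syllable 8 (be:).
Primary stress: syllable 8 → bi:.skum.gi.mis.tib.nus.put.ˈbe:.

8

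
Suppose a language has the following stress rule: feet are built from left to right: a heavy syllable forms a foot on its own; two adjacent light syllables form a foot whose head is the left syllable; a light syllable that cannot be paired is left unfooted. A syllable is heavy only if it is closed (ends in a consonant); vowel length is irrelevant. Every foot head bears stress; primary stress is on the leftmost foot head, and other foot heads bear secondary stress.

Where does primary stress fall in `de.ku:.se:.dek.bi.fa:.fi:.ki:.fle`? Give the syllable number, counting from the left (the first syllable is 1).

Weights: 1 de L, 2 ku: L, 3 se: L, 4 dek H, 5 bi L, 6 fa: L, 7 fi: L, 8 ki: L, 9 fle L.
Parse left to right (heavy = foot alone; LL = one foot; stranded L unfooted): (ˈde.ku:) se: (ˈdek) (ˈbi.fa:) (ˈfi:.ki:) fle.
Foot heads: 1, 4, 5, 7.
Primary stress on the leftmost head = syllable 1.
Primary stress: syllable 1 → ˈde.ku:.se:.dek.bi.fa:.fi:.ki:.fle.

1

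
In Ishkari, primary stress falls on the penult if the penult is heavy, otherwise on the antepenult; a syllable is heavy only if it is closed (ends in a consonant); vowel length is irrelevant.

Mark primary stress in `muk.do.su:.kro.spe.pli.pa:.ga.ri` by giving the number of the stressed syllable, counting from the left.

7

Weights: 7 pa: L, 8 ga L, 9 ri L.
The penult (syllable 8, ga) is light, so stress falls on the antepenult (syllable 7, pa:).
Primary stress: syllable 7 → muk.do.su:.kro.spe.pli.ˈpa:.ga.ri.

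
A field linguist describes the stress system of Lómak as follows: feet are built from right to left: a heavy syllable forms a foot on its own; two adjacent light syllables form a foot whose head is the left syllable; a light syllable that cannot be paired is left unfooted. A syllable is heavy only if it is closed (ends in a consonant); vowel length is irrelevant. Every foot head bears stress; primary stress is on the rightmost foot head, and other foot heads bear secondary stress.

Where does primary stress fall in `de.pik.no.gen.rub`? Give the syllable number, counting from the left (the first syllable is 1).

Weights: 1 de L, 2 pik H, 3 no L, 4 gen H, 5 rub H.
Parse right to left (heavy = foot alone; LL = one foot; stranded L unfooted): de (ˈpik) no (ˈgen) (ˈrub).
Foot heads: 2, 4, 5.
Primary stress on the rightmost head = syllable 5.
Primary stress: syllable 5 → de.pik.no.gen.ˈrub.

5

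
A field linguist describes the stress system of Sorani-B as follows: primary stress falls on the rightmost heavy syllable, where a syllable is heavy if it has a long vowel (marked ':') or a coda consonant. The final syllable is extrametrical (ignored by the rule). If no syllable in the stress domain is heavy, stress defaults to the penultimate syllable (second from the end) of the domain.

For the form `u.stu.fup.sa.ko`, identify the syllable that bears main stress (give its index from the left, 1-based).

The final syllable (5, ko) is extrametrical; the stress domain is syllables 1–4.
Weights: 1 u L, 2 stu L, 3 fup H, 4 sa L.
Heavy syllables in the domain: 3. The rightmost is syllable 3 (fup).
Primary stress: syllable 3 → u.stu.ˈfup.sa.ko.

3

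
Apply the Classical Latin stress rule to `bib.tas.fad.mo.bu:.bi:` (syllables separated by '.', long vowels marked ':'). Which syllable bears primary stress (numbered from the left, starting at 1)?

Classical Latin: stress the penult if heavy (long vowel or closed), else the antepenult.
Weights: 4 mo L, 5 bu: H, 6 bi: H.
The penult (syllable 5, bu:) is heavy, so it takes stress.
Stress on syllable 5: bib.tas.fad.mo.ˈbu:.bi:.

5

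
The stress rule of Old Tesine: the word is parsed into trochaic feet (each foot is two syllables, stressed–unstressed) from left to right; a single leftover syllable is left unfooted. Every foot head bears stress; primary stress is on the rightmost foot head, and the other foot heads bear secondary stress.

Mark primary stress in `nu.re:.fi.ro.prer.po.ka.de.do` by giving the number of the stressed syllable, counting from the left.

Parse left to right into trochaic (ˈσσ) feet: (ˈnu.re:) (ˈfi.ro) (ˈprer.po) (ˈka.de) do. Syllable 9 is left unfooted.
Foot heads (stressed positions): 1, 3, 5, 7.
End Rule Rightmost: primary stress on the rightmost head = syllable 7.
Primary stress: syllable 7 → nu.re:.fi.ro.prer.po.ˈka.de.do.

7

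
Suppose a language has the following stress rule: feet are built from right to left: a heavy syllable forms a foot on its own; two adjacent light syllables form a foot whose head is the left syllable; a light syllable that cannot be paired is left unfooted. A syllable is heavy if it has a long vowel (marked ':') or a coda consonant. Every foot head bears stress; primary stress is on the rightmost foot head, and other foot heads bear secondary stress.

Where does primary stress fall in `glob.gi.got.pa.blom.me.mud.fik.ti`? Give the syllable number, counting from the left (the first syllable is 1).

Weights: 1 glob H, 2 gi L, 3 got H, 4 pa L, 5 blom H, 6 me L, 7 mud H, 8 fik H, 9 ti L.
Parse right to left (heavy = foot alone; LL = one foot; stranded L unfooted): (ˈglob) gi (ˈgot) pa (ˈblom) me (ˈmud) (ˈfik) ti.
Foot heads: 1, 3, 5, 7, 8.
Primary stress on the rightmost head = syllable 8.
Primary stress: syllable 8 → glob.gi.got.pa.blom.me.mud.ˈfik.ti.

8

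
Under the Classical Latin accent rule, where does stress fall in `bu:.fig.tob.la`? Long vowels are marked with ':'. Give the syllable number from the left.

Classical Latin: stress the penult if heavy (long vowel or closed), else the antepenult.
Weights: 2 fig H, 3 tob H, 4 la L.
The penult (syllable 3, tob) is heavy, so it takes stress.
Stress on syllable 3: bu:.fig.ˈtob.la.

3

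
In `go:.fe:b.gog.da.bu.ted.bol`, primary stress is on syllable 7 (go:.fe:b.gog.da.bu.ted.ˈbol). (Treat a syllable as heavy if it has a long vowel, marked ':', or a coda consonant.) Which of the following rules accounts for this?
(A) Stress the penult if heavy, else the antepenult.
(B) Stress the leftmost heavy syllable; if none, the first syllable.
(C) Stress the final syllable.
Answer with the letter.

Rule A → syllable 6 (observed: 7).
Rule B → syllable 1 (observed: 7).
Rule C → syllable 7 ✓.

C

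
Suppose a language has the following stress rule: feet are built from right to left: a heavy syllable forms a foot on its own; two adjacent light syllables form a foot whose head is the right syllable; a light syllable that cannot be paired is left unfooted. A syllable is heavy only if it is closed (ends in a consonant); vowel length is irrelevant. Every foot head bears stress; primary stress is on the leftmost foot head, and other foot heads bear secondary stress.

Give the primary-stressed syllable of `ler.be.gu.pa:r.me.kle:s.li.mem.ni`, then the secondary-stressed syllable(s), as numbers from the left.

Weights: 1 ler H, 2 be L, 3 gu L, 4 pa:r H, 5 me L, 6 kle:s H, 7 li L, 8 mem H, 9 ni L.
Parse right to left (heavy = foot alone; LL = one foot; stranded L unfooted): (ˈler) (be.ˈgu) (ˈpa:r) me (ˈkle:s) li (ˈmem) ni.
Foot heads: 1, 3, 4, 6, 8.
Primary stress on the leftmost head = syllable 1.
Secondary stress on 3, 4, 6, 8: ˈler.be.ˌgu.ˌpa:r.me.ˌkle:s.li.ˌmem.ni.

primary 1, secondary 3, 4, 6, 8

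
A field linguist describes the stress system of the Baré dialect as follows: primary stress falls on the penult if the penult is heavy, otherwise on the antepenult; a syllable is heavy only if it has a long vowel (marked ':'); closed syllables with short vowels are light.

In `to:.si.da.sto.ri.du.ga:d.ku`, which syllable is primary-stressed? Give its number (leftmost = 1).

7

Weights: 6 du L, 7 ga:d H, 8 ku L.
The penult (syllable 7, ga:d) is heavy, so it takes stress.
Primary stress: syllable 7 → to:.si.da.sto.ri.du.ˈga:d.ku.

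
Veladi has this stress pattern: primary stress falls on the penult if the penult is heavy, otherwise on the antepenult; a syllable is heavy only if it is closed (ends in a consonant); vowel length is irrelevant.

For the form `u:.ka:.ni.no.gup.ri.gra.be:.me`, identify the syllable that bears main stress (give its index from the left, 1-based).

7

Weights: 7 gra L, 8 be: L, 9 me L.
The penult (syllable 8, be:) is light, so stress falls on the antepenult (syllable 7, gra).
Primary stress: syllable 7 → u:.ka:.ni.no.gup.ri.ˈgra.be:.me.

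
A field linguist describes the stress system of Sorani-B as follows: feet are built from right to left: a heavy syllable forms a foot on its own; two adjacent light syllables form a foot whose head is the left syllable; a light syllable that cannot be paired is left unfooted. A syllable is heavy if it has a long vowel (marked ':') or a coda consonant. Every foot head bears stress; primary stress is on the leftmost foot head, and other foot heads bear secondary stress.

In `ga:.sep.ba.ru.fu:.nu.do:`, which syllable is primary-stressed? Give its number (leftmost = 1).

1

Weights: 1 ga: H, 2 sep H, 3 ba L, 4 ru L, 5 fu: H, 6 nu L, 7 do: H.
Parse right to left (heavy = foot alone; LL = one foot; stranded L unfooted): (ˈga:) (ˈsep) (ˈba.ru) (ˈfu:) nu (ˈdo:).
Foot heads: 1, 2, 3, 5, 7.
Primary stress on the leftmost head = syllable 1.
Primary stress: syllable 1 → ˈga:.sep.ba.ru.fu:.nu.do:.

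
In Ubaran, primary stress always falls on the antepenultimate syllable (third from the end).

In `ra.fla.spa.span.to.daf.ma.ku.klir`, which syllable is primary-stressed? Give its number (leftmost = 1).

7

The word has 9 syllables; the antepenultimate syllable (third from the end) is syllable 7 (ma).
Primary stress: syllable 7 → ra.fla.spa.span.to.daf.ˈma.ku.klir.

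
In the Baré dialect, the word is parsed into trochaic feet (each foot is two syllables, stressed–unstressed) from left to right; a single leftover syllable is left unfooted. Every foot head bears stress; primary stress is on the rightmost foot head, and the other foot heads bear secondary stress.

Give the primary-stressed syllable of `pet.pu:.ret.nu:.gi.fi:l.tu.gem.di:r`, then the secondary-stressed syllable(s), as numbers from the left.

Parse left to right into trochaic (ˈσσ) feet: (ˈpet.pu:) (ˈret.nu:) (ˈgi.fi:l) (ˈtu.gem) di:r. Syllable 9 is left unfooted.
Foot heads (stressed positions): 1, 3, 5, 7.
End Rule Rightmost: primary stress on the rightmost head = syllable 7.
Secondary stress on 1, 3, 5: ˌpet.pu:.ˌret.nu:.ˌgi.fi:l.ˈtu.gem.di:r.

primary 7, secondary 1, 3, 5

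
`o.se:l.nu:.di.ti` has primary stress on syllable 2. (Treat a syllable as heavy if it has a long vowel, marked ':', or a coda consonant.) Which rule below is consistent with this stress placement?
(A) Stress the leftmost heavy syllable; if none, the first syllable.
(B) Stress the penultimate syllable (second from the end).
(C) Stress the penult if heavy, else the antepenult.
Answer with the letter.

A

Rule A → syllable 2 ✓.
Rule B → syllable 4 (observed: 2).
Rule C → syllable 3 (observed: 2).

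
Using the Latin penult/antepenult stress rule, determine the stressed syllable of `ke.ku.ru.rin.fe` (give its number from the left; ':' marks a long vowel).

Classical Latin: stress the penult if heavy (long vowel or closed), else the antepenult.
Weights: 3 ru L, 4 rin H, 5 fe L.
The penult (syllable 4, rin) is heavy, so it takes stress.
Stress on syllable 4: ke.ku.ru.ˈrin.fe.

4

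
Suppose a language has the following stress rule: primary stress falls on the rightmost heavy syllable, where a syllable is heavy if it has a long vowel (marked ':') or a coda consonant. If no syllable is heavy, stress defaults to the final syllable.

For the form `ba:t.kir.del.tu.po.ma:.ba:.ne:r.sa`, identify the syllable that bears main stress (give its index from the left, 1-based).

8

Weights: 1 ba:t H, 2 kir H, 3 del H, 4 tu L, 5 po L, 6 ma: H, 7 ba: H, 8 ne:r H, 9 sa L.
Heavy syllables in the domain: 1, 2, 3, 6, 7, 8. The rightmost is syllable 8 (ne:r).
Primary stress: syllable 8 → ba:t.kir.del.tu.po.ma:.ba:.ˈne:r.sa.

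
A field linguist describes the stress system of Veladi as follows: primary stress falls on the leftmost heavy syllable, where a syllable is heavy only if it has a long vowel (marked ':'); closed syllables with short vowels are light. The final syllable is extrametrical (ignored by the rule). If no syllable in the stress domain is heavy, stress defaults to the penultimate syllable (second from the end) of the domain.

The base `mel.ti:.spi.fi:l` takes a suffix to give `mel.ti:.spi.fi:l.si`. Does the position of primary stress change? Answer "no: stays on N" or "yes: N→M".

Base `mel.ti:.spi.fi:l` (4 syllables):
  The final syllable (4, fi:l) is extrametrical; the stress domain is syllables 1–3.
  Weights: 1 mel L, 2 ti: H, 3 spi L.
  Heavy syllables in the domain: 2. The leftmost is syllable 2 (ti:).
  → primary stress on syllable 2.
Suffixed `mel.ti:.spi.fi:l.si` (5 syllables):
  The final syllable (5, si) is extrametrical; the stress domain is syllables 1–4.
  Weights: 1 mel L, 2 ti: H, 3 spi L, 4 fi:l H.
  Heavy syllables in the domain: 2, 4. The leftmost is syllable 2 (ti:).
  → primary stress on syllable 2.

no: stays on 2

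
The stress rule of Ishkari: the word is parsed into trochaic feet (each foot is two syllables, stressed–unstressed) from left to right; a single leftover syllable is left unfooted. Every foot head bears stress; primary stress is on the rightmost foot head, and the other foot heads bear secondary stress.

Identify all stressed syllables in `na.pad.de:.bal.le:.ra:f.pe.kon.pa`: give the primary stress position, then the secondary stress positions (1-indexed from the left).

primary 7, secondary 1, 3, 5

Parse left to right into trochaic (ˈσσ) feet: (ˈna.pad) (ˈde:.bal) (ˈle:.ra:f) (ˈpe.kon) pa. Syllable 9 is left unfooted.
Foot heads (stressed positions): 1, 3, 5, 7.
End Rule Rightmost: primary stress on the rightmost head = syllable 7.
Secondary stress on 1, 3, 5: ˌna.pad.ˌde:.bal.ˌle:.ra:f.ˈpe.kon.pa.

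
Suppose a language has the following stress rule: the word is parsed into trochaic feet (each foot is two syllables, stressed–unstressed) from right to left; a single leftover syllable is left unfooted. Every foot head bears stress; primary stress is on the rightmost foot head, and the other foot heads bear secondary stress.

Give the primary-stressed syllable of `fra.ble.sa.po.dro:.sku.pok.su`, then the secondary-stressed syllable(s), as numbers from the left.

primary 7, secondary 1, 3, 5

Parse right to left into trochaic (ˈσσ) feet: (ˈfra.ble) (ˈsa.po) (ˈdro:.sku) (ˈpok.su).
Foot heads (stressed positions): 1, 3, 5, 7.
End Rule Rightmost: primary stress on the rightmost head = syllable 7.
Secondary stress on 1, 3, 5: ˌfra.ble.ˌsa.po.ˌdro:.sku.ˈpok.su.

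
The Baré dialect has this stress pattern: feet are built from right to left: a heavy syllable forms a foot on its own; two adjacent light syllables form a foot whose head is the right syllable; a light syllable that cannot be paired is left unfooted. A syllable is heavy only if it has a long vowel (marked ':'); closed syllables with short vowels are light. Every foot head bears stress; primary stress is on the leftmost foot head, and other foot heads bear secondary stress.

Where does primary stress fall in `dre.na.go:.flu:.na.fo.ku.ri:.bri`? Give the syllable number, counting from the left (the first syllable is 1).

Weights: 1 dre L, 2 na L, 3 go: H, 4 flu: H, 5 na L, 6 fo L, 7 ku L, 8 ri: H, 9 bri L.
Parse right to left (heavy = foot alone; LL = one foot; stranded L unfooted): (dre.ˈna) (ˈgo:) (ˈflu:) na (fo.ˈku) (ˈri:) bri.
Foot heads: 2, 3, 4, 7, 8.
Primary stress on the leftmost head = syllable 2.
Primary stress: syllable 2 → dre.ˈna.go:.flu:.na.fo.ku.ri:.bri.

2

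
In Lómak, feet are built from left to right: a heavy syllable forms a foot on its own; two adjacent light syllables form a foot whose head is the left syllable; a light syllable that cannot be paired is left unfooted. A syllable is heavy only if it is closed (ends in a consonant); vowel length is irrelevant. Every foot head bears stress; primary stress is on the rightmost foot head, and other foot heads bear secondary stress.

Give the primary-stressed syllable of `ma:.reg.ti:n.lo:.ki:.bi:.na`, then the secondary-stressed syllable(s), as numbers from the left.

primary 6, secondary 2, 3, 4

Weights: 1 ma: L, 2 reg H, 3 ti:n H, 4 lo: L, 5 ki: L, 6 bi: L, 7 na L.
Parse left to right (heavy = foot alone; LL = one foot; stranded L unfooted): ma: (ˈreg) (ˈti:n) (ˈlo:.ki:) (ˈbi:.na).
Foot heads: 2, 3, 4, 6.
Primary stress on the rightmost head = syllable 6.
Secondary stress on 2, 3, 4: ma:.ˌreg.ˌti:n.ˌlo:.ki:.ˈbi:.na.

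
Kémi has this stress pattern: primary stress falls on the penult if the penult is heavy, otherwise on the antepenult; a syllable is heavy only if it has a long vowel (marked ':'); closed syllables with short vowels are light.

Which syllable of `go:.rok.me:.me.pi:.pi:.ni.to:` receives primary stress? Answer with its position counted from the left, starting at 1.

6

Weights: 6 pi: H, 7 ni L, 8 to: H.
The penult (syllable 7, ni) is light, so stress falls on the antepenult (syllable 6, pi:).
Primary stress: syllable 6 → go:.rok.me:.me.pi:.ˈpi:.ni.to:.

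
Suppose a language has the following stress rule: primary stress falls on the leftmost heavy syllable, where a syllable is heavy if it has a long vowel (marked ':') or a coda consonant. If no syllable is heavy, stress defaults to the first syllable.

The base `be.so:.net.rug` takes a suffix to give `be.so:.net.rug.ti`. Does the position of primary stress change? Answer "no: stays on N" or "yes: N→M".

no: stays on 2

Base `be.so:.net.rug` (4 syllables):
  Weights: 1 be L, 2 so: H, 3 net H, 4 rug H.
  Heavy syllables in the domain: 2, 3, 4. The leftmost is syllable 2 (so:).
  → primary stress on syllable 2.
Suffixed `be.so:.net.rug.ti` (5 syllables):
  Weights: 1 be L, 2 so: H, 3 net H, 4 rug H, 5 ti L.
  Heavy syllables in the domain: 2, 3, 4. The leftmost is syllable 2 (so:).
  → primary stress on syllable 2.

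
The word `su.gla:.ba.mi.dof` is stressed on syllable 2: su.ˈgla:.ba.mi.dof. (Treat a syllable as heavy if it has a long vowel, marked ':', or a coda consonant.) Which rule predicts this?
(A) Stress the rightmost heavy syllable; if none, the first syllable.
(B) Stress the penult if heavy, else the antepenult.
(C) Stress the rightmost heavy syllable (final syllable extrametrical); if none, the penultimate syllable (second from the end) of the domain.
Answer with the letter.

Rule A → syllable 5 (observed: 2).
Rule B → syllable 3 (observed: 2).
Rule C → syllable 2 ✓.

C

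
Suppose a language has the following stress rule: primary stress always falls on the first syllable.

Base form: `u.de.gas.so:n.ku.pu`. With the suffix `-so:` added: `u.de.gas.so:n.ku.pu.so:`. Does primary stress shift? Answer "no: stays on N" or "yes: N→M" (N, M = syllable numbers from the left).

no: stays on 1

Base `u.de.gas.so:n.ku.pu` (6 syllables):
  The word has 6 syllables; the first syllable is syllable 1 (u).
  → primary stress on syllable 1.
Suffixed `u.de.gas.so:n.ku.pu.so:` (7 syllables):
  The word has 7 syllables; the first syllable is syllable 1 (u).
  → primary stress on syllable 1.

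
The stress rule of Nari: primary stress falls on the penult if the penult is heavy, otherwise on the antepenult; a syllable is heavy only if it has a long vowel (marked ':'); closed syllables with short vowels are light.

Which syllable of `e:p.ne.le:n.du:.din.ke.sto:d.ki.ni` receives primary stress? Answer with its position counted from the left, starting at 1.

Weights: 7 sto:d H, 8 ki L, 9 ni L.
The penult (syllable 8, ki) is light, so stress falls on the antepenult (syllable 7, sto:d).
Primary stress: syllable 7 → e:p.ne.le:n.du:.din.ke.ˈsto:d.ki.ni.

7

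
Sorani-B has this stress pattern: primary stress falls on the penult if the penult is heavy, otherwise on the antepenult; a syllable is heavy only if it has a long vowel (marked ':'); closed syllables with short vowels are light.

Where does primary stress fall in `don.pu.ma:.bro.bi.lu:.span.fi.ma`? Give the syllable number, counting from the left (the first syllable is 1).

7

Weights: 7 span L, 8 fi L, 9 ma L.
The penult (syllable 8, fi) is light, so stress falls on the antepenult (syllable 7, span).
Primary stress: syllable 7 → don.pu.ma:.bro.bi.lu:.ˈspan.fi.ma.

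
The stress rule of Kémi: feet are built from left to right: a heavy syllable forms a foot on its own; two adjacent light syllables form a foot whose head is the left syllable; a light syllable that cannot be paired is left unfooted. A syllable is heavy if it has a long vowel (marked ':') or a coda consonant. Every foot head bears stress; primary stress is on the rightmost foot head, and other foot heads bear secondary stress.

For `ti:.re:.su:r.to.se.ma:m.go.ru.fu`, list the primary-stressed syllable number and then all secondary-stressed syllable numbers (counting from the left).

Weights: 1 ti: H, 2 re: H, 3 su:r H, 4 to L, 5 se L, 6 ma:m H, 7 go L, 8 ru L, 9 fu L.
Parse left to right (heavy = foot alone; LL = one foot; stranded L unfooted): (ˈti:) (ˈre:) (ˈsu:r) (ˈto.se) (ˈma:m) (ˈgo.ru) fu.
Foot heads: 1, 2, 3, 4, 6, 7.
Primary stress on the rightmost head = syllable 7.
Secondary stress on 1, 2, 3, 4, 6: ˌti:.ˌre:.ˌsu:r.ˌto.se.ˌma:m.ˈgo.ru.fu.

primary 7, secondary 1, 2, 3, 4, 6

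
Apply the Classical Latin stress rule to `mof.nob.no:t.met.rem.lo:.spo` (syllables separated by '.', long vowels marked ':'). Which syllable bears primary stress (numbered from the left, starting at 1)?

Classical Latin: stress the penult if heavy (long vowel or closed), else the antepenult.
Weights: 5 rem H, 6 lo: H, 7 spo L.
The penult (syllable 6, lo:) is heavy, so it takes stress.
Stress on syllable 6: mof.nob.no:t.met.rem.ˈlo:.spo.

6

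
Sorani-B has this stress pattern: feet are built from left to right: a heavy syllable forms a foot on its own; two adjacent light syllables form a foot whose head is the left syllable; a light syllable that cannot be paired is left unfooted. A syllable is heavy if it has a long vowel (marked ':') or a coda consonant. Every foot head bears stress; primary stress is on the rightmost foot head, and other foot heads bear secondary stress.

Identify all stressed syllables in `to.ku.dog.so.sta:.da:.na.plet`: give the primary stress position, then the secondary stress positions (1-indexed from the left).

primary 8, secondary 1, 3, 5, 6

Weights: 1 to L, 2 ku L, 3 dog H, 4 so L, 5 sta: H, 6 da: H, 7 na L, 8 plet H.
Parse left to right (heavy = foot alone; LL = one foot; stranded L unfooted): (ˈto.ku) (ˈdog) so (ˈsta:) (ˈda:) na (ˈplet).
Foot heads: 1, 3, 5, 6, 8.
Primary stress on the rightmost head = syllable 8.
Secondary stress on 1, 3, 5, 6: ˌto.ku.ˌdog.so.ˌsta:.ˌda:.na.ˈplet.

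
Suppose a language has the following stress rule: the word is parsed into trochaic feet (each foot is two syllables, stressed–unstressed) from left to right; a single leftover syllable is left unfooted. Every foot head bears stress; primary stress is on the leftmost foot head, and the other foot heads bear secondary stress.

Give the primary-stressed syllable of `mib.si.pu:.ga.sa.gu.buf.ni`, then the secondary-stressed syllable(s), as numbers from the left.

Parse left to right into trochaic (ˈσσ) feet: (ˈmib.si) (ˈpu:.ga) (ˈsa.gu) (ˈbuf.ni).
Foot heads (stressed positions): 1, 3, 5, 7.
End Rule Leftmost: primary stress on the leftmost head = syllable 1.
Secondary stress on 3, 5, 7: ˈmib.si.ˌpu:.ga.ˌsa.gu.ˌbuf.ni.

primary 1, secondary 3, 5, 7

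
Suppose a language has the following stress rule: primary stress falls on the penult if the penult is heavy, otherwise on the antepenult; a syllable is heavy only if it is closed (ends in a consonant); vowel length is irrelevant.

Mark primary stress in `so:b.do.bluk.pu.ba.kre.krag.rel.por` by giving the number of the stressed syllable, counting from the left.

Weights: 7 krag H, 8 rel H, 9 por H.
The penult (syllable 8, rel) is heavy, so it takes stress.
Primary stress: syllable 8 → so:b.do.bluk.pu.ba.kre.krag.ˈrel.por.

8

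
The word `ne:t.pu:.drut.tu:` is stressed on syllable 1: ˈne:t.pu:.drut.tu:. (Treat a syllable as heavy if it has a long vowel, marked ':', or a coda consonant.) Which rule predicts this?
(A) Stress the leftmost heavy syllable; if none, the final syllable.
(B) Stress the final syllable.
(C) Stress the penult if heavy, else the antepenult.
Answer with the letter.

A

Rule A → syllable 1 ✓.
Rule B → syllable 4 (observed: 1).
Rule C → syllable 3 (observed: 1).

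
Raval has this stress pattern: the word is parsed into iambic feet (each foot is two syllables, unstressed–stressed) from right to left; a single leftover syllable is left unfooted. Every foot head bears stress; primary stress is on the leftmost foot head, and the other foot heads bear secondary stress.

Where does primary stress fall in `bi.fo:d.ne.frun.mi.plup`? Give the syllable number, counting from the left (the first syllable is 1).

Parse right to left into iambic (σˈσ) feet: (bi.ˈfo:d) (ne.ˈfrun) (mi.ˈplup).
Foot heads (stressed positions): 2, 4, 6.
End Rule Leftmost: primary stress on the leftmost head = syllable 2.
Primary stress: syllable 2 → bi.ˈfo:d.ne.frun.mi.plup.

2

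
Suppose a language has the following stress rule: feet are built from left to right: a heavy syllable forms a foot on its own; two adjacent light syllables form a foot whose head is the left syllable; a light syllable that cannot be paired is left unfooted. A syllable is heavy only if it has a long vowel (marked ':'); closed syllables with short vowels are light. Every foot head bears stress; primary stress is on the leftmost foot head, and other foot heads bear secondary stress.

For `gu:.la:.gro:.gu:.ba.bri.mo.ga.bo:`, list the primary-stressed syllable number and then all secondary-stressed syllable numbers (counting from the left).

primary 1, secondary 2, 3, 4, 5, 7, 9

Weights: 1 gu: H, 2 la: H, 3 gro: H, 4 gu: H, 5 ba L, 6 bri L, 7 mo L, 8 ga L, 9 bo: H.
Parse left to right (heavy = foot alone; LL = one foot; stranded L unfooted): (ˈgu:) (ˈla:) (ˈgro:) (ˈgu:) (ˈba.bri) (ˈmo.ga) (ˈbo:).
Foot heads: 1, 2, 3, 4, 5, 7, 9.
Primary stress on the leftmost head = syllable 1.
Secondary stress on 2, 3, 4, 5, 7, 9: ˈgu:.ˌla:.ˌgro:.ˌgu:.ˌba.bri.ˌmo.ga.ˌbo:.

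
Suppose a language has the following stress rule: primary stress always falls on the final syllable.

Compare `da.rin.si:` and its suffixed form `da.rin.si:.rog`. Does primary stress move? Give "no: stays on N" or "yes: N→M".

Base `da.rin.si:` (3 syllables):
  The word has 3 syllables; the final syllable is syllable 3 (si:).
  → primary stress on syllable 3.
Suffixed `da.rin.si:.rog` (4 syllables):
  The word has 4 syllables; the final syllable is syllable 4 (rog).
  → primary stress on syllable 4.

yes: 3→4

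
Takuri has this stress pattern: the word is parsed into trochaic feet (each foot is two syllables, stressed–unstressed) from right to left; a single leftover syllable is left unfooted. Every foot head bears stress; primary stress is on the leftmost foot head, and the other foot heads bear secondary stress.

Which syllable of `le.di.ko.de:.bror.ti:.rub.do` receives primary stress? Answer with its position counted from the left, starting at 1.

1

Parse right to left into trochaic (ˈσσ) feet: (ˈle.di) (ˈko.de:) (ˈbror.ti:) (ˈrub.do).
Foot heads (stressed positions): 1, 3, 5, 7.
End Rule Leftmost: primary stress on the leftmost head = syllable 1.
Primary stress: syllable 1 → ˈle.di.ko.de:.bror.ti:.rub.do.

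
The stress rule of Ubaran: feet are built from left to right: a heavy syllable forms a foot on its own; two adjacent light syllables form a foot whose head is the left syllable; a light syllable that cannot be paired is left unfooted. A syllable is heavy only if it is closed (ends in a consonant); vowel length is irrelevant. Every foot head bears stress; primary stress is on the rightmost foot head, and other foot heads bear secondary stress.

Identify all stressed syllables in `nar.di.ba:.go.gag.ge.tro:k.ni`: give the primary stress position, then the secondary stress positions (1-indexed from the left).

Weights: 1 nar H, 2 di L, 3 ba: L, 4 go L, 5 gag H, 6 ge L, 7 tro:k H, 8 ni L.
Parse left to right (heavy = foot alone; LL = one foot; stranded L unfooted): (ˈnar) (ˈdi.ba:) go (ˈgag) ge (ˈtro:k) ni.
Foot heads: 1, 2, 5, 7.
Primary stress on the rightmost head = syllable 7.
Secondary stress on 1, 2, 5: ˌnar.ˌdi.ba:.go.ˌgag.ge.ˈtro:k.ni.

primary 7, secondary 1, 2, 5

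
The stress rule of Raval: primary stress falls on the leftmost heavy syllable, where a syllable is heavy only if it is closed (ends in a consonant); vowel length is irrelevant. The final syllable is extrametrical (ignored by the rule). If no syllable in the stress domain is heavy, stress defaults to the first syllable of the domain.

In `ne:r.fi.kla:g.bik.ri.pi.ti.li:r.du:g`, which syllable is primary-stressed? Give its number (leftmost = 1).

1

The final syllable (9, du:g) is extrametrical; the stress domain is syllables 1–8.
Weights: 1 ne:r H, 2 fi L, 3 kla:g H, 4 bik H, 5 ri L, 6 pi L, 7 ti L, 8 li:r H.
Heavy syllables in the domain: 1, 3, 4, 8. The leftmost is syllable 1 (ne:r).
Primary stress: syllable 1 → ˈne:r.fi.kla:g.bik.ri.pi.ti.li:r.du:g.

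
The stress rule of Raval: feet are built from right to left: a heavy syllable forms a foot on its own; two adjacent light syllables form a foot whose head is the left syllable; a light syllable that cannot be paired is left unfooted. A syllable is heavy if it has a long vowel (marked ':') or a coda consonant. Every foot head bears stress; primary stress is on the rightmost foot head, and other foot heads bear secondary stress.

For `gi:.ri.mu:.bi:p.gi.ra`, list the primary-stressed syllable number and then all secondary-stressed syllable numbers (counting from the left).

Weights: 1 gi: H, 2 ri L, 3 mu: H, 4 bi:p H, 5 gi L, 6 ra L.
Parse right to left (heavy = foot alone; LL = one foot; stranded L unfooted): (ˈgi:) ri (ˈmu:) (ˈbi:p) (ˈgi.ra).
Foot heads: 1, 3, 4, 5.
Primary stress on the rightmost head = syllable 5.
Secondary stress on 1, 3, 4: ˌgi:.ri.ˌmu:.ˌbi:p.ˈgi.ra.

primary 5, secondary 1, 3, 4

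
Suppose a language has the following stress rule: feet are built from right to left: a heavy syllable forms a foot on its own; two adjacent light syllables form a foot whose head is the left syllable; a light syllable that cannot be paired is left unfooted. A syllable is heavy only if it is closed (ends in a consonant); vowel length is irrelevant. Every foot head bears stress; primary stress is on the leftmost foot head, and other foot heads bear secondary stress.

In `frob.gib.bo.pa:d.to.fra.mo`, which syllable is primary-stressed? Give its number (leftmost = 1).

Weights: 1 frob H, 2 gib H, 3 bo L, 4 pa:d H, 5 to L, 6 fra L, 7 mo L.
Parse right to left (heavy = foot alone; LL = one foot; stranded L unfooted): (ˈfrob) (ˈgib) bo (ˈpa:d) to (ˈfra.mo).
Foot heads: 1, 2, 4, 6.
Primary stress on the leftmost head = syllable 1.
Primary stress: syllable 1 → ˈfrob.gib.bo.pa:d.to.fra.mo.

1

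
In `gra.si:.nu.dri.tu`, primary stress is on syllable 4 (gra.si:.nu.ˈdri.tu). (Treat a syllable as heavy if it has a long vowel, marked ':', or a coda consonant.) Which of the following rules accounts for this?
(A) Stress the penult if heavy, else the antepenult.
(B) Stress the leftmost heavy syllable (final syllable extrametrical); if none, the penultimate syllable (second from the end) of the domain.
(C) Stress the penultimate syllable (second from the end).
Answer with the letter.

Rule A → syllable 3 (observed: 4).
Rule B → syllable 2 (observed: 4).
Rule C → syllable 4 ✓.

C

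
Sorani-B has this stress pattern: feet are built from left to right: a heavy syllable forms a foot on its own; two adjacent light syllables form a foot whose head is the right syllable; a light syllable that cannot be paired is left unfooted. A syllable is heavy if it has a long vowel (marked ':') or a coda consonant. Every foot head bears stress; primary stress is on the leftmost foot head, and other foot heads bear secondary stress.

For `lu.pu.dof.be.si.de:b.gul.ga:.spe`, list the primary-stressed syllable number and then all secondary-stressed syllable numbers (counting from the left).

Weights: 1 lu L, 2 pu L, 3 dof H, 4 be L, 5 si L, 6 de:b H, 7 gul H, 8 ga: H, 9 spe L.
Parse left to right (heavy = foot alone; LL = one foot; stranded L unfooted): (lu.ˈpu) (ˈdof) (be.ˈsi) (ˈde:b) (ˈgul) (ˈga:) spe.
Foot heads: 2, 3, 5, 6, 7, 8.
Primary stress on the leftmost head = syllable 2.
Secondary stress on 3, 5, 6, 7, 8: lu.ˈpu.ˌdof.be.ˌsi.ˌde:b.ˌgul.ˌga:.spe.

primary 2, secondary 3, 5, 6, 7, 8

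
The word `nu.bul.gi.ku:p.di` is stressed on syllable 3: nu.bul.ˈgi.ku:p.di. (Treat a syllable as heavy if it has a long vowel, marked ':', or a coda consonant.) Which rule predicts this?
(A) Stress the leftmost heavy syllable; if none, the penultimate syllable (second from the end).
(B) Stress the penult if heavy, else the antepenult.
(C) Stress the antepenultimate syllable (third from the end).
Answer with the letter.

C

Rule A → syllable 2 (observed: 3).
Rule B → syllable 4 (observed: 3).
Rule C → syllable 3 ✓.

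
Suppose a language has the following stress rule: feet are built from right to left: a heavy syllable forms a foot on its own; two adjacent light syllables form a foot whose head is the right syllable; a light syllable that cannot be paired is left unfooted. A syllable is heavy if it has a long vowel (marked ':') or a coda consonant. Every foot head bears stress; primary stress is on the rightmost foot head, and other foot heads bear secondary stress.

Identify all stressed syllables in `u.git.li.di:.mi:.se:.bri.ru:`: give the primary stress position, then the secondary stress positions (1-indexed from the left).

Weights: 1 u L, 2 git H, 3 li L, 4 di: H, 5 mi: H, 6 se: H, 7 bri L, 8 ru: H.
Parse right to left (heavy = foot alone; LL = one foot; stranded L unfooted): u (ˈgit) li (ˈdi:) (ˈmi:) (ˈse:) bri (ˈru:).
Foot heads: 2, 4, 5, 6, 8.
Primary stress on the rightmost head = syllable 8.
Secondary stress on 2, 4, 5, 6: u.ˌgit.li.ˌdi:.ˌmi:.ˌse:.bri.ˈru:.

primary 8, secondary 2, 4, 5, 6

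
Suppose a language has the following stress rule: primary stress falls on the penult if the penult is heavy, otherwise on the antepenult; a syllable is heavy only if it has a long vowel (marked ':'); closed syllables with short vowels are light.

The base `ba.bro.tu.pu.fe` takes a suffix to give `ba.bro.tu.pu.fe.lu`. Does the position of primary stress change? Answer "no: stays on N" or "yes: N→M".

yes: 3→4

Base `ba.bro.tu.pu.fe` (5 syllables):
  Weights: 3 tu L, 4 pu L, 5 fe L.
  The penult (syllable 4, pu) is light, so stress falls on the antepenult (syllable 3, tu).
  → primary stress on syllable 3.
Suffixed `ba.bro.tu.pu.fe.lu` (6 syllables):
  Weights: 4 pu L, 5 fe L, 6 lu L.
  The penult (syllable 5, fe) is light, so stress falls on the antepenult (syllable 4, pu).
  → primary stress on syllable 4.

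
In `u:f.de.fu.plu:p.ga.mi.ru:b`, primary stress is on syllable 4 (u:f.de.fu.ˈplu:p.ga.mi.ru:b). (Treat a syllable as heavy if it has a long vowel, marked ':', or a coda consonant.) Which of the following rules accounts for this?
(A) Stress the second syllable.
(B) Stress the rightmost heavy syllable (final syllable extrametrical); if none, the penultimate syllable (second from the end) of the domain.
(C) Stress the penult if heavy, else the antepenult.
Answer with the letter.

B

Rule A → syllable 2 (observed: 4).
Rule B → syllable 4 ✓.
Rule C → syllable 5 (observed: 4).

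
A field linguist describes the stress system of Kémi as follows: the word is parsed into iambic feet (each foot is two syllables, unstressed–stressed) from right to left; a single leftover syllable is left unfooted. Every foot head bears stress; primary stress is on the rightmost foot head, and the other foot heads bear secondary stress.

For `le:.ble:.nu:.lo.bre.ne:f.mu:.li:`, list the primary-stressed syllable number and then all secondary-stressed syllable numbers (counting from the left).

Parse right to left into iambic (σˈσ) feet: (le:.ˈble:) (nu:.ˈlo) (bre.ˈne:f) (mu:.ˈli:).
Foot heads (stressed positions): 2, 4, 6, 8.
End Rule Rightmost: primary stress on the rightmost head = syllable 8.
Secondary stress on 2, 4, 6: le:.ˌble:.nu:.ˌlo.bre.ˌne:f.mu:.ˈli:.

primary 8, secondary 2, 4, 6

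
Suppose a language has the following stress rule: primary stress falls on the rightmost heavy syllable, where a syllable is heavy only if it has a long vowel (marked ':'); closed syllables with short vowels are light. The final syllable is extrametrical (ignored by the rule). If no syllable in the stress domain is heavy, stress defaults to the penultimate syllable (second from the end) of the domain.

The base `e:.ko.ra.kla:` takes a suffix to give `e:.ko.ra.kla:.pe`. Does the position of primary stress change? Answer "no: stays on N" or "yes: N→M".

yes: 1→4

Base `e:.ko.ra.kla:` (4 syllables):
  The final syllable (4, kla:) is extrametrical; the stress domain is syllables 1–3.
  Weights: 1 e: H, 2 ko L, 3 ra L.
  Heavy syllables in the domain: 1. The rightmost is syllable 1 (e:).
  → primary stress on syllable 1.
Suffixed `e:.ko.ra.kla:.pe` (5 syllables):
  The final syllable (5, pe) is extrametrical; the stress domain is syllables 1–4.
  Weights: 1 e: H, 2 ko L, 3 ra L, 4 kla: H.
  Heavy syllables in the domain: 1, 4. The rightmost is syllable 4 (kla:).
  → primary stress on syllable 4.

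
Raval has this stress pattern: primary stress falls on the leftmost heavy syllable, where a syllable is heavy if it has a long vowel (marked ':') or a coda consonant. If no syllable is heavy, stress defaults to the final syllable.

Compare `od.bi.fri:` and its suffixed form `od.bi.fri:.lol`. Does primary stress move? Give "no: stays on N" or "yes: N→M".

no: stays on 1

Base `od.bi.fri:` (3 syllables):
  Weights: 1 od H, 2 bi L, 3 fri: H.
  Heavy syllables in the domain: 1, 3. The leftmost is syllable 1 (od).
  → primary stress on syllable 1.
Suffixed `od.bi.fri:.lol` (4 syllables):
  Weights: 1 od H, 2 bi L, 3 fri: H, 4 lol H.
  Heavy syllables in the domain: 1, 3, 4. The leftmost is syllable 1 (od).
  → primary stress on syllable 1.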